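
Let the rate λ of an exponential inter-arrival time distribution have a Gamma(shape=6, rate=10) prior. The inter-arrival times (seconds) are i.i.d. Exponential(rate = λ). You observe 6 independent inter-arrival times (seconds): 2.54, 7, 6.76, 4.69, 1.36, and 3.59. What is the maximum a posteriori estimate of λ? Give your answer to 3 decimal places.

The Exponential(rate=λ) likelihood is ∝ λ^n e^(−λΣtᵢ). Here n = 6 and Σtᵢ = 2.54 + 7 + 6.76 + 4.69 + 1.36 + 3.59 = 25.94.
Posterior ∝ λ^5e^(−10λ) · λ^6e^(−25.94λ) = λ^11e^(−35.94λ), i.e. Gamma(12, 35.94).
Mode = (a−1)/b = 11/35.94 ≈ 0.306.

λ̂_MAP = 0.306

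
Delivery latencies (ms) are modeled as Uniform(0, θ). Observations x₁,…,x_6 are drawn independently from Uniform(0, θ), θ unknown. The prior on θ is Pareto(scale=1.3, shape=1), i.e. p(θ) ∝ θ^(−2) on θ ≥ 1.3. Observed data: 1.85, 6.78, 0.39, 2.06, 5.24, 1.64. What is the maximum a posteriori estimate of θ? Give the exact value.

The Uniform(0, θ) likelihood is θ^(−n) for θ ≥ max(xᵢ), zero otherwise. Here max(xᵢ) = 6.78.
Posterior ∝ θ^(−2) · θ^(−6) = θ^(−8) on θ ≥ max(1.3, 6.78) = 6.78.
This density is strictly decreasing in θ, so the posterior mode lies at the lower boundary of the support.

θ̂_MAP = 6.78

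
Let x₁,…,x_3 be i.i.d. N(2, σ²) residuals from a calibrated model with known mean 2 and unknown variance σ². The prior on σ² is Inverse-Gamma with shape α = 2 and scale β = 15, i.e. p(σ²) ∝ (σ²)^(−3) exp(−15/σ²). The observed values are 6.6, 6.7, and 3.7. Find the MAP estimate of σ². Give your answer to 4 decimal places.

Sum of squared deviations about the known mean: SS = (6.6−2)² + (6.7−2)² + (3.7−2)² = 46.14.
The Normal likelihood contributes (σ²)^(−n/2) exp(−SS/(2σ²)), so the posterior is Inverse-Gamma(α + n/2, β + SS/2) = Inverse-Gamma(3.5, 38.07).
The mode of Inverse-Gamma(a, b) is b/(a+1) = 38.07/4.5 ≈ 8.4600.

σ̂²_MAP = 8.4600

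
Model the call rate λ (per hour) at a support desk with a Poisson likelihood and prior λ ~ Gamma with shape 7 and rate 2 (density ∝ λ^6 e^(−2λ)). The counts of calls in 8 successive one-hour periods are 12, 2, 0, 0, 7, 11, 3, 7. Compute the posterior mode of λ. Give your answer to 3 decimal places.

λ̂_MAP = 4.800

Σxᵢ = 12+2+0+0+7+11+3+7 = 42, with n = 8.
Posterior ∝ λ^6e^(−2λ) · λ^42e^(−8λ) = λ^48e^(−10λ), i.e. Gamma(shape=49, rate=10).
The mode of a Gamma(a, b) with a ≥ 1 (shape–rate) is (a−1)/b = 48/10 ≈ 4.800.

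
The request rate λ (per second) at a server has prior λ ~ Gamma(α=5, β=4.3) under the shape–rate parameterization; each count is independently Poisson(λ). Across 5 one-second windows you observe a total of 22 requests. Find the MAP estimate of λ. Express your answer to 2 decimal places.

Σxᵢ = 22, n = 5.
Posterior ∝ λ^4e^(−4.3λ) · λ^22e^(−5λ) = λ^26e^(−9.3λ), i.e. Gamma(shape=27, rate=9.3).
The mode of a Gamma(a, b) with a ≥ 1 (shape–rate) is (a−1)/b = 26/9.3 ≈ 2.80.

λ̂_MAP = 2.80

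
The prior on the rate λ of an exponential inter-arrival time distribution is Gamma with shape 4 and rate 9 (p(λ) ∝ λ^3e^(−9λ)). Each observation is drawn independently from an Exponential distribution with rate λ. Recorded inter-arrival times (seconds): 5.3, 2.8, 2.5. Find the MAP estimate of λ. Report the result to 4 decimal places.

λ̂_MAP = 0.3061

The Exponential(rate=λ) likelihood is ∝ λ^n e^(−λΣtᵢ). Here n = 3 and Σtᵢ = 5.3 + 2.8 + 2.5 = 10.6.
Posterior ∝ λ^3e^(−9λ) · λ^3e^(−10.6λ) = λ^6e^(−19.6λ), i.e. Gamma(7, 19.6).
Mode = (a−1)/b = 6/19.6 ≈ 0.3061.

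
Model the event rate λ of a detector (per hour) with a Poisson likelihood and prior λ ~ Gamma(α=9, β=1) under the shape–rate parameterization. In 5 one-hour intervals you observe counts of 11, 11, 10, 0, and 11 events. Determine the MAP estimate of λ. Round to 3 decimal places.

λ̂_MAP = 8.500

Σxᵢ = 11+11+10+0+11 = 43, with n = 5.
Posterior ∝ λ^8e^(−1λ) · λ^43e^(−5λ) = λ^51e^(−6λ), i.e. Gamma(shape=52, rate=6).
The mode of a Gamma(a, b) with a ≥ 1 (shape–rate) is (a−1)/b = 51/6 ≈ 8.500.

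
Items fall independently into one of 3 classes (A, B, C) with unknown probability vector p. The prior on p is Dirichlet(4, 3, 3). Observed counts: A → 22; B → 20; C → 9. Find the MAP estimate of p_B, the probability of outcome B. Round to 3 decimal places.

The posterior is Dirichlet(αᵢ + nᵢ) = Dirichlet(26, 23, 12).
For a Dirichlet(a₁,…,a_K) with all aᵢ > 1, the mode has j-th component (aⱼ − 1)/(Σaᵢ − K).
Here Σaᵢ = 61 and K = 3, so p_B = (23 − 1)/(61 − 3) = 22/58 ≈ 0.379.

MAP estimate of p_B = 0.379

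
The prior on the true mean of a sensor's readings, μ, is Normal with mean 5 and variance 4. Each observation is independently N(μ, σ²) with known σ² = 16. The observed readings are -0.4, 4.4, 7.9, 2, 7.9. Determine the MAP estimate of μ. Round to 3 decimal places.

n = 5; x̄ = ((-0.4) + 4.4 + 7.9 + 2 + 7.9)/5 = 21.8/5 = 4.36.
For a Normal prior and Normal likelihood with known variance, the posterior is Normal; its mode equals its mean, the precision-weighted average.
Prior precision 1/σ₀² = 1/4 = 0.25; data precision n/σ² = 5/16 = 0.3125.
μ̂ = (0.25·5 + 0.3125·4.36) / (0.25 + 0.3125) = 2.6125/0.5625 = 209/45 ≈ 4.644.

μ̂_MAP = 4.644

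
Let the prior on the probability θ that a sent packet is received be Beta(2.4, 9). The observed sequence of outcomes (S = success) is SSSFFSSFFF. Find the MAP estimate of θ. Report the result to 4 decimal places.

θ̂_MAP = 0.3299

Prior: Beta(2.4, 9).
Data: 5 successes in 10 trials (from the sequence). The binomial likelihood contributes θ^5(1−θ)^5, so the posterior is Beta(2.4+5, 9+5) = Beta(7.4, 14).
For Beta(a, b) with a, b > 1 the mode is (a−1)/(a+b−2) = 6.4/19.4 ≈ 0.3299.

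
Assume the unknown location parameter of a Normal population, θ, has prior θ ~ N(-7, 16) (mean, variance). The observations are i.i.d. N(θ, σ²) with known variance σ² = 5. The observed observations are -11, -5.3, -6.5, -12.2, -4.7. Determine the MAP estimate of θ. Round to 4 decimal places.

θ̂_MAP = -7.8847

n = 5; x̄ = ((-11) + (-5.3) + (-6.5) + (-12.2) + (-4.7))/5 = -39.7/5 = -7.94.
For a Normal prior and Normal likelihood with known variance, the posterior is Normal; its mode equals its mean, the precision-weighted average.
Prior precision 1/σ₀² = 1/16 = 0.0625; data precision n/σ² = 5/5 = 1.
θ̂ = (0.0625·(-7) + 1·(-7.94)) / (0.0625 + 1) = (-8.3775)/1.0625 = -3351/425 ≈ -7.8847.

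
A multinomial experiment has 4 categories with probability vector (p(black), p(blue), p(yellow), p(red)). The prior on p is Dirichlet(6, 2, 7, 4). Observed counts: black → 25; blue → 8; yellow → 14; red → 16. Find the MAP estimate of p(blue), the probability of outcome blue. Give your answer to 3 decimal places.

MAP estimate of p(blue) = 0.115

The posterior is Dirichlet(αᵢ + nᵢ) = Dirichlet(31, 10, 21, 20).
For a Dirichlet(a₁,…,a_K) with all aᵢ > 1, the mode has j-th component (aⱼ − 1)/(Σaᵢ − K).
Here Σaᵢ = 82 and K = 4, so p(blue) = (10 − 1)/(82 − 4) = 9/78 ≈ 0.115.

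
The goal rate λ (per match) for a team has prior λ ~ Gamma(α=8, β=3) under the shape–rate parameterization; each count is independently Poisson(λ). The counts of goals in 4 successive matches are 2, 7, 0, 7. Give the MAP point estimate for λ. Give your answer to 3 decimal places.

λ̂_MAP = 3.286

Σxᵢ = 2+7+0+7 = 16, with n = 4.
Posterior ∝ λ^7e^(−3λ) · λ^16e^(−4λ) = λ^23e^(−7λ), i.e. Gamma(shape=24, rate=7).
The mode of a Gamma(a, b) with a ≥ 1 (shape–rate) is (a−1)/b = 23/7 ≈ 3.286.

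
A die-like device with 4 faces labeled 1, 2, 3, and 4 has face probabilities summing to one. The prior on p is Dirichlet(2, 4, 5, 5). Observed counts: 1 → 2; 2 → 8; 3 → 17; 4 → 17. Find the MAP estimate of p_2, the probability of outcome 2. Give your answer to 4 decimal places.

The posterior is Dirichlet(αᵢ + nᵢ) = Dirichlet(4, 12, 22, 22).
For a Dirichlet(a₁,…,a_K) with all aᵢ > 1, the mode has j-th component (aⱼ − 1)/(Σaᵢ − K).
Here Σaᵢ = 60 and K = 4, so p_2 = (12 − 1)/(60 − 4) = 11/56 ≈ 0.1964.

MAP estimate: 0.1964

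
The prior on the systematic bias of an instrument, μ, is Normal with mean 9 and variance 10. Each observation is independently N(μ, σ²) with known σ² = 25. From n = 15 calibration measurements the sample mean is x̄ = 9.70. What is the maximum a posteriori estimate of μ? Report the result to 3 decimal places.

μ̂_MAP = 9.600

n = 15, x̄ = 9.70.
For a Normal prior and Normal likelihood with known variance, the posterior is Normal; its mode equals its mean, the precision-weighted average.
Prior precision 1/σ₀² = 1/10 = 0.1; data precision n/σ² = 15/25 = 0.6.
μ̂ = (0.1·9 + 0.6·9.7) / (0.1 + 0.6) = 6.72/0.7 = 9.600.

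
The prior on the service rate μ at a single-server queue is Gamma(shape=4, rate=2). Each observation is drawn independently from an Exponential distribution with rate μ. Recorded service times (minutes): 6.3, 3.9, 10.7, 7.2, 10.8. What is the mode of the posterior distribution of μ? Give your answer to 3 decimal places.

μ̂_MAP = 0.196

The Exponential(rate=μ) likelihood is ∝ μ^n e^(−μΣtᵢ). Here n = 5 and Σtᵢ = 6.3 + 3.9 + 10.7 + 7.2 + 10.8 = 38.9.
Posterior ∝ μ^3e^(−2μ) · μ^5e^(−38.9μ) = μ^8e^(−40.9μ), i.e. Gamma(9, 40.9).
Mode = (a−1)/b = 8/40.9 ≈ 0.196.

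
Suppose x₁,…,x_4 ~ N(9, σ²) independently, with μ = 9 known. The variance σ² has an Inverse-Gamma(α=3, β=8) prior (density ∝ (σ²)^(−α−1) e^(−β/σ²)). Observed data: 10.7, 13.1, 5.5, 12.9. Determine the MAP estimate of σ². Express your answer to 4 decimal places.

Sum of squared deviations about the known mean: SS = (10.7−9)² + (13.1−9)² + (5.5−9)² + (12.9−9)² = 47.16.
The Normal likelihood contributes (σ²)^(−n/2) exp(−SS/(2σ²)), so the posterior is Inverse-Gamma(α + n/2, β + SS/2) = Inverse-Gamma(5, 31.58).
The mode of Inverse-Gamma(a, b) is b/(a+1) = 31.58/6 ≈ 5.2633.

σ̂²_MAP = 5.2633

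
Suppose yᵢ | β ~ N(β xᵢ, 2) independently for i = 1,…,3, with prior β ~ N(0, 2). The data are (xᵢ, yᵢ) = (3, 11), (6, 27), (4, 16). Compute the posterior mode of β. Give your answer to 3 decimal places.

β̂_MAP = 4.177

log p(β | y) = −Σ(yᵢ − βxᵢ)²/(2·2) − β²/(2·2) + const.
Setting the derivative to zero: Σxᵢ(yᵢ − βxᵢ)/2 − β/2 = 0, so β = Σxᵢyᵢ / (Σxᵢ² + σ²/τ²).
Σxᵢyᵢ = 3·11 + 6·27 + 4·16 = 259; Σxᵢ² = 61; σ²/τ² = 1.
β̂_MAP = 259 / (61 + 1) = 259/62 ≈ 4.177.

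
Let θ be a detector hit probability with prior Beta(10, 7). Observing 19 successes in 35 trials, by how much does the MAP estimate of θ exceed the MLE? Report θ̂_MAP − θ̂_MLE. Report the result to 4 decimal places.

MAP − MLE = 0.0171

Posterior is Beta(29, 23); MAP = (29−1)/(52−2) = 28/50 ≈ 0.56000.
MLE ignores the prior: θ̂_MLE = k/n = 19/35 ≈ 0.54286.
Difference = 28/50 − 19/35 = 3/175 ≈ 0.0171.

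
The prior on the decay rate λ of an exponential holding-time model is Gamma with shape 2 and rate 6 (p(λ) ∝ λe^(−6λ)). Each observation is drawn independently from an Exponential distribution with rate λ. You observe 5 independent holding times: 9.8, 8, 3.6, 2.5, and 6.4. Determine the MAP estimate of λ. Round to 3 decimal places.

λ̂_MAP = 0.165

The Exponential(rate=λ) likelihood is ∝ λ^n e^(−λΣtᵢ). Here n = 5 and Σtᵢ = 9.8 + 8 + 3.6 + 2.5 + 6.4 = 30.3.
Posterior ∝ λe^(−6λ) · λ^5e^(−30.3λ) = λ^6e^(−36.3λ), i.e. Gamma(7, 36.3).
Mode = (a−1)/b = 6/36.3 ≈ 0.165.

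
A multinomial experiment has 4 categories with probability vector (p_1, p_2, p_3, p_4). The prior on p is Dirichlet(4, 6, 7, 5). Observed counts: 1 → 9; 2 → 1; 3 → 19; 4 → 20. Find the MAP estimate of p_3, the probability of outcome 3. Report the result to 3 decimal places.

MAP estimate: 0.373

The posterior is Dirichlet(αᵢ + nᵢ) = Dirichlet(13, 7, 26, 25).
For a Dirichlet(a₁,…,a_K) with all aᵢ > 1, the mode has j-th component (aⱼ − 1)/(Σaᵢ − K).
Here Σaᵢ = 71 and K = 4, so p_3 = (26 − 1)/(71 − 4) = 25/67 ≈ 0.373.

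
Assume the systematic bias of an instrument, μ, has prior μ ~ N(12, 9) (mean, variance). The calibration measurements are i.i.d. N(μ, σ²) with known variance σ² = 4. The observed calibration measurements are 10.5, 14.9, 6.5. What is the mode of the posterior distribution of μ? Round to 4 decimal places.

n = 3; x̄ = (10.5 + 14.9 + 6.5)/3 = 31.9/3 = 319/30 ≈ 10.6333.
For a Normal prior and Normal likelihood with known variance, the posterior is Normal; its mode equals its mean, the precision-weighted average.
Prior precision 1/σ₀² = 1/9; data precision n/σ² = 3/4 = 0.75.
μ̂ = ((1/9)·12 + 0.75·(319/30)) / (1/9 + 0.75) = (1117/120)/(31/36) = 3351/310 ≈ 10.8097.

μ̂_MAP = 10.8097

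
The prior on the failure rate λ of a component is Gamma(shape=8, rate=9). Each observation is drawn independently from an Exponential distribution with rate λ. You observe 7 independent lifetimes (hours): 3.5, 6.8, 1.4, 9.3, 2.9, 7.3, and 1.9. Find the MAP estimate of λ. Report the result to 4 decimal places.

The Exponential(rate=λ) likelihood is ∝ λ^n e^(−λΣtᵢ). Here n = 7 and Σtᵢ = 3.5 + 6.8 + 1.4 + 9.3 + 2.9 + 7.3 + 1.9 = 33.1.
Posterior ∝ λ^7e^(−9λ) · λ^7e^(−33.1λ) = λ^14e^(−42.1λ), i.e. Gamma(15, 42.1).
Mode = (a−1)/b = 14/42.1 ≈ 0.3325.

λ̂_MAP = 0.3325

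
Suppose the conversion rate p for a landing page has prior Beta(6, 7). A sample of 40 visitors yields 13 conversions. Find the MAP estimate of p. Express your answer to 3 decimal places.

Prior: Beta(6, 7).
Data: 13 successes in 40 trials. The binomial likelihood contributes p^13(1−p)^27, so the posterior is Beta(6+13, 7+27) = Beta(19, 34).
For Beta(a, b) with a, b > 1 the mode is (a−1)/(a+b−2) = 18/51 ≈ 0.353.

p̂_MAP = 0.353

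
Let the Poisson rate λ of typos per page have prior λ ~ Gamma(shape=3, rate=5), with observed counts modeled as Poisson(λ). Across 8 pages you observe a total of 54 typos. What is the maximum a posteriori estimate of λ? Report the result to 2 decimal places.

λ̂_MAP = 4.31

Σxᵢ = 54, n = 8.
Posterior ∝ λ^2e^(−5λ) · λ^54e^(−8λ) = λ^56e^(−13λ), i.e. Gamma(shape=57, rate=13).
The mode of a Gamma(a, b) with a ≥ 1 (shape–rate) is (a−1)/b = 56/13 ≈ 4.31.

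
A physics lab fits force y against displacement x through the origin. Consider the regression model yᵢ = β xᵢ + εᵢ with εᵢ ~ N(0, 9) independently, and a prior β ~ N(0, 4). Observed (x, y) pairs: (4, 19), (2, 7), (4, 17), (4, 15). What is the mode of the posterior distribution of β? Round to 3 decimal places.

β̂_MAP = 4.018

log p(β | y) = −Σ(yᵢ − βxᵢ)²/(2·9) − β²/(2·4) + const.
Setting the derivative to zero: Σxᵢ(yᵢ − βxᵢ)/9 − β/4 = 0, so β = Σxᵢyᵢ / (Σxᵢ² + σ²/τ²).
Σxᵢyᵢ = 4·19 + 2·7 + 4·17 + 4·15 = 218; Σxᵢ² = 52; σ²/τ² = 2.25.
β̂_MAP = 218 / (52 + 2.25) = 218/54.25 ≈ 4.018.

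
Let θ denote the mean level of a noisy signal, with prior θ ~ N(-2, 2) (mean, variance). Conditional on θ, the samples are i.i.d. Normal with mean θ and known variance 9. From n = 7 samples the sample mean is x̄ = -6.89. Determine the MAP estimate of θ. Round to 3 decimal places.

θ̂_MAP = -4.977

n = 7, x̄ = -6.89.
For a Normal prior and Normal likelihood with known variance, the posterior is Normal; its mode equals its mean, the precision-weighted average.
Prior precision 1/σ₀² = 1/2 = 0.5; data precision n/σ² = 7/9.
θ̂ = (0.5·(-2) + (7/9)·(-6.89)) / (0.5 + 7/9) = (-5723/900)/(23/18) = -5723/1150 ≈ -4.977.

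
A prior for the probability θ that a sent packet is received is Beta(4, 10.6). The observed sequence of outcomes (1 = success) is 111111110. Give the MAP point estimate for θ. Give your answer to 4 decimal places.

Prior: Beta(4, 10.6).
Data: 8 successes in 9 trials (from the sequence). The binomial likelihood contributes θ^8(1−θ)^1, so the posterior is Beta(4+8, 10.6+1) = Beta(12, 11.6).
For Beta(a, b) with a, b > 1 the mode is (a−1)/(a+b−2) = 11/21.6 ≈ 0.5093.

θ̂_MAP = 0.5093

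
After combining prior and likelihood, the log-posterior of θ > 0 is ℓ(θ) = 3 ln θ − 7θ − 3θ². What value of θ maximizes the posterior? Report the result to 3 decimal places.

θ̂_MAP = 0.333

ℓ'(θ) = 3/θ − 7 − 6θ. Setting this to zero and multiplying by θ: 6θ² + 7θ − 3 = 0.
θ = (−7 + √(7² + 4·6·3)) / (2·6) = (−7 + √121) / 12 = (−7 + 11)/12 = 1/3.
ℓ''(θ) = −3/θ² − 6 < 0, confirming a maximum.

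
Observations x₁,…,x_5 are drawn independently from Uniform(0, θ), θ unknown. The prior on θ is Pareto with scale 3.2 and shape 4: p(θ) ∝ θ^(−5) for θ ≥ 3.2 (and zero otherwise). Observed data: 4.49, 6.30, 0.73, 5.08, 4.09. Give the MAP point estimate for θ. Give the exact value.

θ̂_MAP = 6.30

The Uniform(0, θ) likelihood is θ^(−n) for θ ≥ max(xᵢ), zero otherwise. Here max(xᵢ) = 6.30.
Posterior ∝ θ^(−5) · θ^(−5) = θ^(−10) on θ ≥ max(3.2, 6.30) = 6.30.
This density is strictly decreasing in θ, so the posterior mode lies at the lower boundary of the support.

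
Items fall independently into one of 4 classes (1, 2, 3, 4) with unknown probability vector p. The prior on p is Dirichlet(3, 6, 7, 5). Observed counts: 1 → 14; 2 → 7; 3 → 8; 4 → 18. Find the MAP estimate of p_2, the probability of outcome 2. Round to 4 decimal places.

The posterior is Dirichlet(αᵢ + nᵢ) = Dirichlet(17, 13, 15, 23).
For a Dirichlet(a₁,…,a_K) with all aᵢ > 1, the mode has j-th component (aⱼ − 1)/(Σaᵢ − K).
Here Σaᵢ = 68 and K = 4, so p_2 = (13 − 1)/(68 − 4) = 12/64 ≈ 0.1875.

MAP estimate: 0.1875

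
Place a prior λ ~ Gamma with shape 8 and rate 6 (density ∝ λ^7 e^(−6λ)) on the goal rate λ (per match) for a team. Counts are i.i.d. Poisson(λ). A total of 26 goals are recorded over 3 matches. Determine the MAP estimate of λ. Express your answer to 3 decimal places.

Σxᵢ = 26, n = 3.
Posterior ∝ λ^7e^(−6λ) · λ^26e^(−3λ) = λ^33e^(−9λ), i.e. Gamma(shape=34, rate=9).
The mode of a Gamma(a, b) with a ≥ 1 (shape–rate) is (a−1)/b = 33/9 ≈ 3.667.

λ̂_MAP = 3.667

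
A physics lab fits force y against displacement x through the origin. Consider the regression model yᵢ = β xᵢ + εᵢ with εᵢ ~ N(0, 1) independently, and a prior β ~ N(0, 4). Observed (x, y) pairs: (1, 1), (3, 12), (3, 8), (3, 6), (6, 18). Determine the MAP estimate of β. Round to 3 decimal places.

β̂_MAP = 2.911

log p(β | y) = −Σ(yᵢ − βxᵢ)²/(2·1) − β²/(2·4) + const.
Setting the derivative to zero: Σxᵢ(yᵢ − βxᵢ)/1 − β/4 = 0, so β = Σxᵢyᵢ / (Σxᵢ² + σ²/τ²).
Σxᵢyᵢ = 1·1 + 3·12 + 3·8 + 3·6 + 6·18 = 187; Σxᵢ² = 64; σ²/τ² = 0.25.
β̂_MAP = 187 / (64 + 0.25) = 187/64.25 ≈ 2.911.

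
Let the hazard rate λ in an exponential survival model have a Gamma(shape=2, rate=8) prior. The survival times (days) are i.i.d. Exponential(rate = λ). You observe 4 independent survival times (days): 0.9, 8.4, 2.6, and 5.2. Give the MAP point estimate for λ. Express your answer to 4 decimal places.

λ̂_MAP = 0.1992

The Exponential(rate=λ) likelihood is ∝ λ^n e^(−λΣtᵢ). Here n = 4 and Σtᵢ = 0.9 + 8.4 + 2.6 + 5.2 = 17.1.
Posterior ∝ λe^(−8λ) · λ^4e^(−17.1λ) = λ^5e^(−25.1λ), i.e. Gamma(6, 25.1).
Mode = (a−1)/b = 5/25.1 ≈ 0.1992.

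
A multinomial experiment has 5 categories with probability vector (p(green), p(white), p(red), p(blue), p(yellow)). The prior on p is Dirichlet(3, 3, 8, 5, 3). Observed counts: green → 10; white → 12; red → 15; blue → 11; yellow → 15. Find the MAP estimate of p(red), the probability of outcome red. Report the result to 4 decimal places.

The posterior is Dirichlet(αᵢ + nᵢ) = Dirichlet(13, 15, 23, 16, 18).
For a Dirichlet(a₁,…,a_K) with all aᵢ > 1, the mode has j-th component (aⱼ − 1)/(Σaᵢ − K).
Here Σaᵢ = 85 and K = 5, so p(red) = (23 − 1)/(85 − 5) = 22/80 ≈ 0.2750.

MAP estimate of p(red) = 0.2750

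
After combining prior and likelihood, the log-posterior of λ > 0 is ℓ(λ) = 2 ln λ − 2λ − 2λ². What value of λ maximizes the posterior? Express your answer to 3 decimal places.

λ̂_MAP = 0.500

ℓ'(λ) = 2/λ − 2 − 4λ. Setting this to zero and multiplying by λ: 4λ² + 2λ − 2 = 0.
λ = (−2 + √(2² + 4·4·2)) / (2·4) = (−2 + √36) / 8 = (−2 + 6)/8 = 1/2.
ℓ''(λ) = −2/λ² − 4 < 0, confirming a maximum.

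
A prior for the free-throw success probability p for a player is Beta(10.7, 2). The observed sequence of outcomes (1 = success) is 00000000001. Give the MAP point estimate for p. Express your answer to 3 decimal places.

p̂_MAP = 0.493

Prior: Beta(10.7, 2).
Data: 1 success in 11 trials (from the sequence). The binomial likelihood contributes p(1−p)^10, so the posterior is Beta(10.7+1, 2+10) = Beta(11.7, 12).
For Beta(a, b) with a, b > 1 the mode is (a−1)/(a+b−2) = 10.7/21.7 ≈ 0.493.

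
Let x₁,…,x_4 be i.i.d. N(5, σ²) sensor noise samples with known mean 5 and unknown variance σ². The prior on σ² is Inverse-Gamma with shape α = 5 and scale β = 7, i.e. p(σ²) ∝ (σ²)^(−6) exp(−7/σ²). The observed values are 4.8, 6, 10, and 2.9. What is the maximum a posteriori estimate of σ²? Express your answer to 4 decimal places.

Sum of squared deviations about the known mean: SS = (4.8−5)² + (6−5)² + (10−5)² + (2.9−5)² = 30.45.
The Normal likelihood contributes (σ²)^(−n/2) exp(−SS/(2σ²)), so the posterior is Inverse-Gamma(α + n/2, β + SS/2) = Inverse-Gamma(7, 22.225).
The mode of Inverse-Gamma(a, b) is b/(a+1) = 22.225/8 ≈ 2.7781.

σ̂²_MAP = 2.7781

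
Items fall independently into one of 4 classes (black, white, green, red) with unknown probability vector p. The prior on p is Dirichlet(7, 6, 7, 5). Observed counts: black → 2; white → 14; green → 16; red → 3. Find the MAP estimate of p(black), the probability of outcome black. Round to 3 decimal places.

The posterior is Dirichlet(αᵢ + nᵢ) = Dirichlet(9, 20, 23, 8).
For a Dirichlet(a₁,…,a_K) with all aᵢ > 1, the mode has j-th component (aⱼ − 1)/(Σaᵢ − K).
Here Σaᵢ = 60 and K = 4, so p(black) = (9 − 1)/(60 − 4) = 8/56 ≈ 0.143.

MAP estimate of p(black) = 0.143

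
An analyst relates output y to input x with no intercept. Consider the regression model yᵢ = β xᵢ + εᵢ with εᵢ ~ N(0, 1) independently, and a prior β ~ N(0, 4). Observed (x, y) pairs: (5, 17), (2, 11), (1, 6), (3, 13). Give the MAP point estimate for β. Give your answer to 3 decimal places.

β̂_MAP = 3.873

log p(β | y) = −Σ(yᵢ − βxᵢ)²/(2·1) − β²/(2·4) + const.
Setting the derivative to zero: Σxᵢ(yᵢ − βxᵢ)/1 − β/4 = 0, so β = Σxᵢyᵢ / (Σxᵢ² + σ²/τ²).
Σxᵢyᵢ = 5·17 + 2·11 + 1·6 + 3·13 = 152; Σxᵢ² = 39; σ²/τ² = 0.25.
β̂_MAP = 152 / (39 + 0.25) = 152/39.25 ≈ 3.873.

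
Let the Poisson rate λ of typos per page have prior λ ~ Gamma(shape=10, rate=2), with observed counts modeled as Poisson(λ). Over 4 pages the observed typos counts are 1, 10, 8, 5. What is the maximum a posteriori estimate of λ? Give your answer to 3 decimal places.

λ̂_MAP = 5.500

Σxᵢ = 1+10+8+5 = 24, with n = 4.
Posterior ∝ λ^9e^(−2λ) · λ^24e^(−4λ) = λ^33e^(−6λ), i.e. Gamma(shape=34, rate=6).
The mode of a Gamma(a, b) with a ≥ 1 (shape–rate) is (a−1)/b = 33/6 ≈ 5.500.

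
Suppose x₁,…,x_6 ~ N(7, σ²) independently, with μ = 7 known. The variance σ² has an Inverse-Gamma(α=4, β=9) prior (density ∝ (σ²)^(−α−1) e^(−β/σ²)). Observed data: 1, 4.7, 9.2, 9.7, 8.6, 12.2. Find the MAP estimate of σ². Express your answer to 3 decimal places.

σ̂²_MAP = 6.314

Sum of squared deviations about the known mean: SS = (1−7)² + (4.7−7)² + (9.2−7)² + (9.7−7)² + (8.6−7)² + (12.2−7)² = 83.02.
The Normal likelihood contributes (σ²)^(−n/2) exp(−SS/(2σ²)), so the posterior is Inverse-Gamma(α + n/2, β + SS/2) = Inverse-Gamma(7, 50.51).
The mode of Inverse-Gamma(a, b) is b/(a+1) = 50.51/8 ≈ 6.314.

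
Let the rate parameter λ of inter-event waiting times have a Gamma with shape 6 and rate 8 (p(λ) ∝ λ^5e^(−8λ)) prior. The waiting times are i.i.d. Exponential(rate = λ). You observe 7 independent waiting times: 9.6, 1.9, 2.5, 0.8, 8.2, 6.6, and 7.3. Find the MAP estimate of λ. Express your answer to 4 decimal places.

The Exponential(rate=λ) likelihood is ∝ λ^n e^(−λΣtᵢ). Here n = 7 and Σtᵢ = 9.6 + 1.9 + 2.5 + 0.8 + 8.2 + 6.6 + 7.3 = 36.9.
Posterior ∝ λ^5e^(−8λ) · λ^7e^(−36.9λ) = λ^12e^(−44.9λ), i.e. Gamma(13, 44.9).
Mode = (a−1)/b = 12/44.9 ≈ 0.2673.

λ̂_MAP = 0.2673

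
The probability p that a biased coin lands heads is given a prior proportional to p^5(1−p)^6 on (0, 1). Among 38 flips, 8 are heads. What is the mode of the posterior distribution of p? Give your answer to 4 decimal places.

The prior density ∝ p^5(1−p)^6 is the kernel of Beta(6, 7).
Data: 8 successes in 38 trials. The binomial likelihood contributes p^8(1−p)^30, so the posterior is Beta(6+8, 7+30) = Beta(14, 37).
For Beta(a, b) with a, b > 1 the mode is (a−1)/(a+b−2) = 13/49 ≈ 0.2653.

p̂_MAP = 0.2653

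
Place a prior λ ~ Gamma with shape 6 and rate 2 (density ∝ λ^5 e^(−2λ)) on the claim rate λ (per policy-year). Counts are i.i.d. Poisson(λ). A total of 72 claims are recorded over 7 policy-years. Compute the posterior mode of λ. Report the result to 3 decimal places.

λ̂_MAP = 8.556

Σxᵢ = 72, n = 7.
Posterior ∝ λ^5e^(−2λ) · λ^72e^(−7λ) = λ^77e^(−9λ), i.e. Gamma(shape=78, rate=9).
The mode of a Gamma(a, b) with a ≥ 1 (shape–rate) is (a−1)/b = 77/9 ≈ 8.556.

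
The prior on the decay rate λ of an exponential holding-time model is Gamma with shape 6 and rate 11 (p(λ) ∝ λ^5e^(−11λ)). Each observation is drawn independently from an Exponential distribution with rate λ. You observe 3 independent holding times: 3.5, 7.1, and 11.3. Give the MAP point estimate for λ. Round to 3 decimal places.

The Exponential(rate=λ) likelihood is ∝ λ^n e^(−λΣtᵢ). Here n = 3 and Σtᵢ = 3.5 + 7.1 + 11.3 = 21.9.
Posterior ∝ λ^5e^(−11λ) · λ^3e^(−21.9λ) = λ^8e^(−32.9λ), i.e. Gamma(9, 32.9).
Mode = (a−1)/b = 8/32.9 ≈ 0.243.

λ̂_MAP = 0.243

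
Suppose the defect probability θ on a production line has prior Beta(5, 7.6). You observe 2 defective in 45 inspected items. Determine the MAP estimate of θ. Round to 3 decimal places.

θ̂_MAP = 0.108

Prior: Beta(5, 7.6).
Data: 2 successes in 45 trials. The binomial likelihood contributes θ^2(1−θ)^43, so the posterior is Beta(5+2, 7.6+43) = Beta(7, 50.6).
For Beta(a, b) with a, b > 1 the mode is (a−1)/(a+b−2) = 6/55.6 ≈ 0.108.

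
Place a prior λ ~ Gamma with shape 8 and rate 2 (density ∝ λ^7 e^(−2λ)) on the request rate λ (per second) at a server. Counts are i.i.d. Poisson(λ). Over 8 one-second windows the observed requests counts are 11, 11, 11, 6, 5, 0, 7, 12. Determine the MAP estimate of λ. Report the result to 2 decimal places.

λ̂_MAP = 7.00

Σxᵢ = 11+11+11+6+5+0+7+12 = 63, with n = 8.
Posterior ∝ λ^7e^(−2λ) · λ^63e^(−8λ) = λ^70e^(−10λ), i.e. Gamma(shape=71, rate=10).
The mode of a Gamma(a, b) with a ≥ 1 (shape–rate) is (a−1)/b = 70/10 ≈ 7.00.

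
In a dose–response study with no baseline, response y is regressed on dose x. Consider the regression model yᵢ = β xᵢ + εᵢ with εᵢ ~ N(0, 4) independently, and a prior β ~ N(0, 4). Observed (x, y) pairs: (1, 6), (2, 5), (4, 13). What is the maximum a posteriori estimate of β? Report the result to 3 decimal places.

β̂_MAP = 3.091

log p(β | y) = −Σ(yᵢ − βxᵢ)²/(2·4) − β²/(2·4) + const.
Setting the derivative to zero: Σxᵢ(yᵢ − βxᵢ)/4 − β/4 = 0, so β = Σxᵢyᵢ / (Σxᵢ² + σ²/τ²).
Σxᵢyᵢ = 1·6 + 2·5 + 4·13 = 68; Σxᵢ² = 21; σ²/τ² = 1.
β̂_MAP = 68 / (21 + 1) = 68/22 ≈ 3.091.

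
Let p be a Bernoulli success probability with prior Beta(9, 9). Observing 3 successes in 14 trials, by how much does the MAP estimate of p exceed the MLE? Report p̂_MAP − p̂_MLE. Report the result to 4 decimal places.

MAP − MLE = 0.1524

Posterior is Beta(12, 20); MAP = (12−1)/(32−2) = 11/30 ≈ 0.36667.
MLE ignores the prior: p̂_MLE = k/n = 3/14 ≈ 0.21429.
Difference = 11/30 − 3/14 = 16/105 ≈ 0.1524.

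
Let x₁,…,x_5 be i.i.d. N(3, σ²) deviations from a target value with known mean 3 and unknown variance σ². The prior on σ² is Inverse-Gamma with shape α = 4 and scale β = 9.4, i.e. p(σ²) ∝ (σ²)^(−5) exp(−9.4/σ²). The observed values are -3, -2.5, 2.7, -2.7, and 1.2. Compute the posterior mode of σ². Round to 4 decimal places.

σ̂²_MAP = 8.0580

Sum of squared deviations about the known mean: SS = (-3−3)² + (-2.5−3)² + (2.7−3)² + (-2.7−3)² + (1.2−3)² = 102.07.
The Normal likelihood contributes (σ²)^(−n/2) exp(−SS/(2σ²)), so the posterior is Inverse-Gamma(α + n/2, β + SS/2) = Inverse-Gamma(6.5, 60.435).
The mode of Inverse-Gamma(a, b) is b/(a+1) = 60.435/7.5 ≈ 8.0580.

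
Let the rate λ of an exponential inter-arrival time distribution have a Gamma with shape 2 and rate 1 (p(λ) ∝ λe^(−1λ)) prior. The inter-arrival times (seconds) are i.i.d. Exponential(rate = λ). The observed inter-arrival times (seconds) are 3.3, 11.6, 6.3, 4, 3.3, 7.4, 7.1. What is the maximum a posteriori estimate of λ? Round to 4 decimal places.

The Exponential(rate=λ) likelihood is ∝ λ^n e^(−λΣtᵢ). Here n = 7 and Σtᵢ = 3.3 + 11.6 + 6.3 + 4 + 3.3 + 7.4 + 7.1 = 43.
Posterior ∝ λe^(−1λ) · λ^7e^(−43λ) = λ^8e^(−44λ), i.e. Gamma(9, 44).
Mode = (a−1)/b = 8/44 ≈ 0.1818.

λ̂_MAP = 0.1818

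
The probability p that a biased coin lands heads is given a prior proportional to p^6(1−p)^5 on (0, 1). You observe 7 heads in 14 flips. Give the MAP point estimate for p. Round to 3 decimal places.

p̂_MAP = 0.520

The prior density ∝ p^6(1−p)^5 is the kernel of Beta(7, 6).
Data: 7 successes in 14 trials. The binomial likelihood contributes p^7(1−p)^7, so the posterior is Beta(7+7, 6+7) = Beta(14, 13).
For Beta(a, b) with a, b > 1 the mode is (a−1)/(a+b−2) = 13/25 ≈ 0.520.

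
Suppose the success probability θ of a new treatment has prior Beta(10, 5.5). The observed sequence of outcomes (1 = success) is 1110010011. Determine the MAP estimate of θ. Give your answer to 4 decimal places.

Prior: Beta(10, 5.5).
Data: 6 successes in 10 trials (from the sequence). The binomial likelihood contributes θ^6(1−θ)^4, so the posterior is Beta(10+6, 5.5+4) = Beta(16, 9.5).
For Beta(a, b) with a, b > 1 the mode is (a−1)/(a+b−2) = 15/23.5 ≈ 0.6383.

θ̂_MAP = 0.6383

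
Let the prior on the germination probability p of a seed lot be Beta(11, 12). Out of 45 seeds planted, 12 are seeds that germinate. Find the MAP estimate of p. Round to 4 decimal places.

Prior: Beta(11, 12).
Data: 12 successes in 45 trials. The binomial likelihood contributes p^12(1−p)^33, so the posterior is Beta(11+12, 12+33) = Beta(23, 45).
For Beta(a, b) with a, b > 1 the mode is (a−1)/(a+b−2) = 22/66 ≈ 0.3333.

p̂_MAP = 0.3333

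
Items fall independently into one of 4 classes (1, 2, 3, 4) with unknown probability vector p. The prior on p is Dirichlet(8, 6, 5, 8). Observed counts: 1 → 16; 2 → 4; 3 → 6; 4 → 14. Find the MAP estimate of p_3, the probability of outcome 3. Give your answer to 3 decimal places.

The posterior is Dirichlet(αᵢ + nᵢ) = Dirichlet(24, 10, 11, 22).
For a Dirichlet(a₁,…,a_K) with all aᵢ > 1, the mode has j-th component (aⱼ − 1)/(Σaᵢ − K).
Here Σaᵢ = 67 and K = 4, so p_3 = (11 − 1)/(67 − 4) = 10/63 ≈ 0.159.

MAP estimate: 0.159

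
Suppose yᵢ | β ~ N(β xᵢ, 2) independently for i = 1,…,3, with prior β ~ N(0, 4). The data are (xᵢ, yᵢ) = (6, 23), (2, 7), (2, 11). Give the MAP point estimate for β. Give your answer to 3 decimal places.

log p(β | y) = −Σ(yᵢ − βxᵢ)²/(2·2) − β²/(2·4) + const.
Setting the derivative to zero: Σxᵢ(yᵢ − βxᵢ)/2 − β/4 = 0, so β = Σxᵢyᵢ / (Σxᵢ² + σ²/τ²).
Σxᵢyᵢ = 6·23 + 2·7 + 2·11 = 174; Σxᵢ² = 44; σ²/τ² = 0.5.
β̂_MAP = 174 / (44 + 0.5) = 174/44.5 ≈ 3.910.

β̂_MAP = 3.910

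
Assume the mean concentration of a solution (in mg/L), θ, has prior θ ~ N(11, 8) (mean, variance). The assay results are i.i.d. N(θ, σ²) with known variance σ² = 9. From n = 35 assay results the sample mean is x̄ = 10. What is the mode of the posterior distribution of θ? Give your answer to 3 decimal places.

n = 35, x̄ = 10.
For a Normal prior and Normal likelihood with known variance, the posterior is Normal; its mode equals its mean, the precision-weighted average.
Prior precision 1/σ₀² = 1/8 = 0.125; data precision n/σ² = 35/9.
θ̂ = (0.125·11 + (35/9)·10) / (0.125 + 35/9) = (2899/72)/(289/72) = 2899/289 ≈ 10.031.

θ̂_MAP = 10.031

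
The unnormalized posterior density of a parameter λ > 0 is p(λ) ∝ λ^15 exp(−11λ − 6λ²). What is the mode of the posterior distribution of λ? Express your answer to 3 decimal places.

ℓ'(λ) = 15/λ − 11 − 12λ. Setting this to zero and multiplying by λ: 12λ² + 11λ − 15 = 0.
λ = (−11 + √(11² + 4·12·15)) / (2·12) = (−11 + √841) / 24 = (−11 + 29)/24 = 3/4.
ℓ''(λ) = −15/λ² − 12 < 0, confirming a maximum.

λ̂_MAP = 0.750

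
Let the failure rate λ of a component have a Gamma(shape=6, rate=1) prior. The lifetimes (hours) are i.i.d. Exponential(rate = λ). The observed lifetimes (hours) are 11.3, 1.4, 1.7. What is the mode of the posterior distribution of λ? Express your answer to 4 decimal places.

λ̂_MAP = 0.5195

The Exponential(rate=λ) likelihood is ∝ λ^n e^(−λΣtᵢ). Here n = 3 and Σtᵢ = 11.3 + 1.4 + 1.7 = 14.4.
Posterior ∝ λ^5e^(−1λ) · λ^3e^(−14.4λ) = λ^8e^(−15.4λ), i.e. Gamma(9, 15.4).
Mode = (a−1)/b = 8/15.4 ≈ 0.5195.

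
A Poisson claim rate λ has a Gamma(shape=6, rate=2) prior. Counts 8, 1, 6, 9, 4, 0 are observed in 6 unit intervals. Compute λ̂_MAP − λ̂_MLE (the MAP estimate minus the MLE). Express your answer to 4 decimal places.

MAP − MLE = -0.5417

Σxᵢ = 28. Posterior is Gamma(34, 8); MAP = (34−1)/8 = 33/8 ≈ 4.12500.
MLE = x̄ = 28/6 ≈ 4.66667.
Difference = 33/8 − 28/6 = -13/24 ≈ -0.5417.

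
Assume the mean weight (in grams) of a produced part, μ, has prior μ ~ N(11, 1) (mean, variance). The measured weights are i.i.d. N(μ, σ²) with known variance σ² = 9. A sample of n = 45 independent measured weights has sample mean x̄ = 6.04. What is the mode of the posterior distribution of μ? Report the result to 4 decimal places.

n = 45, x̄ = 6.04.
For a Normal prior and Normal likelihood with known variance, the posterior is Normal; its mode equals its mean, the precision-weighted average.
Prior precision 1/σ₀² = 1/1 = 1; data precision n/σ² = 45/9 = 5.
μ̂ = (1·11 + 5·6.04) / (1 + 5) = 41.2/6 = 103/15 ≈ 6.8667.

μ̂_MAP = 6.8667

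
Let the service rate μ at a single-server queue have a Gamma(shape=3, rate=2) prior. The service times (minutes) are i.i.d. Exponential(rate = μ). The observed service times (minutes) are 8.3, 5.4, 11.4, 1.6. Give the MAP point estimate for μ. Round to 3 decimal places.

The Exponential(rate=μ) likelihood is ∝ μ^n e^(−μΣtᵢ). Here n = 4 and Σtᵢ = 8.3 + 5.4 + 11.4 + 1.6 = 26.7.
Posterior ∝ μ^2e^(−2μ) · μ^4e^(−26.7μ) = μ^6e^(−28.7μ), i.e. Gamma(7, 28.7).
Mode = (a−1)/b = 6/28.7 ≈ 0.209.

μ̂_MAP = 0.209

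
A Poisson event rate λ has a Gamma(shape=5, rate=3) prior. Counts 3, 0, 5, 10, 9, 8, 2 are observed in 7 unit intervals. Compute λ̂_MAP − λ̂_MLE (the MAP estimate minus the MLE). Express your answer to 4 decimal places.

Σxᵢ = 37. Posterior is Gamma(42, 10); MAP = (42−1)/10 = 41/10 ≈ 4.10000.
MLE = x̄ = 37/7 ≈ 5.28571.
Difference = 41/10 − 37/7 = -83/70 ≈ -1.1857.

MAP − MLE = -1.1857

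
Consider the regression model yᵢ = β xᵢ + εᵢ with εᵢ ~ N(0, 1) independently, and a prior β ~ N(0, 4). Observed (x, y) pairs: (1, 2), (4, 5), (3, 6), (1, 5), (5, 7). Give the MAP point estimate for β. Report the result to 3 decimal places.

log p(β | y) = −Σ(yᵢ − βxᵢ)²/(2·1) − β²/(2·4) + const.
Setting the derivative to zero: Σxᵢ(yᵢ − βxᵢ)/1 − β/4 = 0, so β = Σxᵢyᵢ / (Σxᵢ² + σ²/τ²).
Σxᵢyᵢ = 1·2 + 4·5 + 3·6 + 1·5 + 5·7 = 80; Σxᵢ² = 52; σ²/τ² = 0.25.
β̂_MAP = 80 / (52 + 0.25) = 80/52.25 ≈ 1.531.

β̂_MAP = 1.531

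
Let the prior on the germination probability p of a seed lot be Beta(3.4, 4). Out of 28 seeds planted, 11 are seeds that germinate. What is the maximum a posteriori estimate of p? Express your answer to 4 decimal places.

p̂_MAP = 0.4012

Prior: Beta(3.4, 4).
Data: 11 successes in 28 trials. The binomial likelihood contributes p^11(1−p)^17, so the posterior is Beta(3.4+11, 4+17) = Beta(14.4, 21).
For Beta(a, b) with a, b > 1 the mode is (a−1)/(a+b−2) = 13.4/33.4 ≈ 0.4012.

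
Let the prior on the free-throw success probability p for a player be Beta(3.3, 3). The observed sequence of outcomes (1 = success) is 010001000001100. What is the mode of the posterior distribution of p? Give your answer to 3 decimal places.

p̂_MAP = 0.326

Prior: Beta(3.3, 3).
Data: 4 successes in 15 trials (from the sequence). The binomial likelihood contributes p^4(1−p)^11, so the posterior is Beta(3.3+4, 3+11) = Beta(7.3, 14).
For Beta(a, b) with a, b > 1 the mode is (a−1)/(a+b−2) = 6.3/19.3 ≈ 0.326.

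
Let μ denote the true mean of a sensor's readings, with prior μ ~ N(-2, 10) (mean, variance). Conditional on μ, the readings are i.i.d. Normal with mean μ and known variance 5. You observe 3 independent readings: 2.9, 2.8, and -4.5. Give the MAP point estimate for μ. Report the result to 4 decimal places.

n = 3; x̄ = (2.9 + 2.8 + (-4.5))/3 = 1.2/3 = 0.4.
For a Normal prior and Normal likelihood with known variance, the posterior is Normal; its mode equals its mean, the precision-weighted average.
Prior precision 1/σ₀² = 1/10 = 0.1; data precision n/σ² = 3/5 = 0.6.
μ̂ = (0.1·(-2) + 0.6·0.4) / (0.1 + 0.6) = 0.04/0.7 = 2/35 ≈ 0.0571.

μ̂_MAP = 0.0571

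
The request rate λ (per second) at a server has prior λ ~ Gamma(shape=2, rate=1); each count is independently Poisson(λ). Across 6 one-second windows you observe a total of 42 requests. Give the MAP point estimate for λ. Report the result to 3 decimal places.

Σxᵢ = 42, n = 6.
Posterior ∝ λe^(−1λ) · λ^42e^(−6λ) = λ^43e^(−7λ), i.e. Gamma(shape=44, rate=7).
The mode of a Gamma(a, b) with a ≥ 1 (shape–rate) is (a−1)/b = 43/7 ≈ 6.143.

λ̂_MAP = 6.143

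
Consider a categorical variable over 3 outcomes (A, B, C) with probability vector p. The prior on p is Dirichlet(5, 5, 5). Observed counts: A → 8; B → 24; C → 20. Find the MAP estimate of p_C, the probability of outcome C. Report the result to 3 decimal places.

MAP estimate of p_C = 0.375

The posterior is Dirichlet(αᵢ + nᵢ) = Dirichlet(13, 29, 25).
For a Dirichlet(a₁,…,a_K) with all aᵢ > 1, the mode has j-th component (aⱼ − 1)/(Σaᵢ − K).
Here Σaᵢ = 67 and K = 3, so p_C = (25 − 1)/(67 − 3) = 24/64 ≈ 0.375.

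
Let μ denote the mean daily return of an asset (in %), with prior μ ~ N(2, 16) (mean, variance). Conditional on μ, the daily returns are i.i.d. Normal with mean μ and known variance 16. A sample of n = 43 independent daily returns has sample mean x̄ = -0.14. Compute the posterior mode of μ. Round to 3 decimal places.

n = 43, x̄ = -0.14.
For a Normal prior and Normal likelihood with known variance, the posterior is Normal; its mode equals its mean, the precision-weighted average.
Prior precision 1/σ₀² = 1/16 = 0.0625; data precision n/σ² = 43/16 = 2.6875.
μ̂ = (0.0625·2 + 2.6875·(-0.14)) / (0.0625 + 2.6875) = (-0.25125)/2.75 = -201/2200 ≈ -0.091.

μ̂_MAP = -0.091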